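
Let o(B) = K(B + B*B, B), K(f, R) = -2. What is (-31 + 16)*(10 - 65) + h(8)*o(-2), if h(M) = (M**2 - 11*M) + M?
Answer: 857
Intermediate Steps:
o(B) = -2
h(M) = M**2 - 10*M
(-31 + 16)*(10 - 65) + h(8)*o(-2) = (-31 + 16)*(10 - 65) + (8*(-10 + 8))*(-2) = -15*(-55) + (8*(-2))*(-2) = 825 - 16*(-2) = 825 + 32 = 857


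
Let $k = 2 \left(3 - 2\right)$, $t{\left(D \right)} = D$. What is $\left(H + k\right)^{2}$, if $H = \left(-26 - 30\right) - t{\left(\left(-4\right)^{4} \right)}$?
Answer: $96100$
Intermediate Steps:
$H = -312$ ($H = \left(-26 - 30\right) - \left(-4\right)^{4} = -56 - 256 = -312$)
$k = 2$ ($k = 2 \cdot 1 = 2$)
$\left(H + k\right)^{2} = \left(-312 + 2\right)^{2} = \left(-310\right)^{2} = 96100$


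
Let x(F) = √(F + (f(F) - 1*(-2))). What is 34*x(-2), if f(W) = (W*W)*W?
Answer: 68*I*√2 ≈ 96.167*I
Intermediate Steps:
f(W) = W³ (f(W) = W²*W = W³)
x(F) = √(2 + F + F³) (x(F) = √(F + (F³ - 1*(-2))) = √(F + (F³ + 2)) = √(F + (2 + F³)) = √(2 + F + F³))
34*x(-2) = 34*√(2 - 2 + (-2)³) = 34*√(2 - 2 - 8) = 34*√(-8) = 34*(2*I*√2) = 68*I*√2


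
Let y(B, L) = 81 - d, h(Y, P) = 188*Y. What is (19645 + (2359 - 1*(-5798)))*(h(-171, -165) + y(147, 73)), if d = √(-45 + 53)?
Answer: -891526734 - 55604*√2 ≈ -8.9160e+8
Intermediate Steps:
d = 2*√2 (d = √8 = 2*√2 ≈ 2.8284)
y(B, L) = 81 - 2*√2
(19645 + (2359 - 1*(-5798)))*(h(-171, -165) + y(147, 73)) = (19645 + (2359 - 1*(-5798)))*(188*(-171) + (81 - 2*√2)) = (19645 + (2359 + 5798))*(-32148 + (81 - 2*√2)) = (19645 + 8157)*(-32067 - 2*√2) = 27802*(-32067 - 2*√2) = -891526734 - 55604*√2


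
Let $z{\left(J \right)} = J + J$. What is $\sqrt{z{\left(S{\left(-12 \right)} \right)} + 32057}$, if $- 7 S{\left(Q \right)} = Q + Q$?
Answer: $\frac{\sqrt{1571129}}{7} \approx 179.06$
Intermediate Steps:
$S{\left(Q \right)} = - \frac{2 Q}{7}$ ($S{\left(Q \right)} = - \frac{Q + Q}{7} = - \frac{2 Q}{7}$)
$z{\left(J \right)} = 2 J$
$\sqrt{z{\left(S{\left(-12 \right)} \right)} + 32057} = \sqrt{2 \left(\left(- \frac{2}{7}\right) \left(-12\right)\right) + 32057} = \sqrt{2 \cdot \frac{24}{7} + 32057} = \sqrt{\frac{48}{7} + 32057} = \sqrt{\frac{224447}{7}} = \frac{\sqrt{1571129}}{7}$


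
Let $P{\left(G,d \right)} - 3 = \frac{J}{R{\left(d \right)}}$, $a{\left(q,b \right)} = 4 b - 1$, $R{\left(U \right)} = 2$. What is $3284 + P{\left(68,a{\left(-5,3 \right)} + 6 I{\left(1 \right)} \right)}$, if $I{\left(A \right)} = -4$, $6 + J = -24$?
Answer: $3272$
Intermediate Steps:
$J = -30$ ($J = -6 - 24 = -30$)
$a{\left(q,b \right)} = -1 + 4 b$
$P{\left(G,d \right)} = -12$ ($P{\left(G,d \right)} = 3 - \frac{30}{2} = 3 - 15 = -12$)
$3284 + P{\left(68,a{\left(-5,3 \right)} + 6 I{\left(1 \right)} \right)} = 3284 - 12 = 3272$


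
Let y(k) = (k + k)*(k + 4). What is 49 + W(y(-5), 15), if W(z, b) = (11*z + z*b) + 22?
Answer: 331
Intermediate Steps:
y(k) = 2*k*(4 + k) (y(k) = (2*k)*(4 + k) = 2*k*(4 + k))
W(z, b) = 22 + 11*z + b*z (W(z, b) = (11*z + b*z) + 22 = 22 + 11*z + b*z)
49 + W(y(-5), 15) = 49 + (22 + 11*(2*(-5)*(4 - 5)) + 15*(2*(-5)*(4 - 5))) = 49 + (22 + 11*(2*(-5)*(-1)) + 15*(2*(-5)*(-1))) = 49 + (22 + 11*10 + 15*10) = 49 + (22 + 110 + 150) = 49 + 282 = 331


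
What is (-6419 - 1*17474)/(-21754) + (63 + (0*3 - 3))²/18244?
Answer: 128554573/99219994 ≈ 1.2957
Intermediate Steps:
(-6419 - 1*17474)/(-21754) + (63 + (0*3 - 3))²/18244 = (-6419 - 17474)*(-1/21754) + (63 + (0 - 3))²*(1/18244) = -23893*(-1/21754) + (63 - 3)²*(1/18244) = 23893/21754 + 60²*(1/18244) = 23893/21754 + 3600*(1/18244) = 23893/21754 + 900/4561 = 128554573/99219994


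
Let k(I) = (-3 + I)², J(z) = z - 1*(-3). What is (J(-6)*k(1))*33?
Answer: -396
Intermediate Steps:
J(z) = 3 + z (J(z) = z + 3 = 3 + z)
(J(-6)*k(1))*33 = ((3 - 6)*(-3 + 1)²)*33 = -3*(-2)²*33 = -3*4*33 = -12*33 = -396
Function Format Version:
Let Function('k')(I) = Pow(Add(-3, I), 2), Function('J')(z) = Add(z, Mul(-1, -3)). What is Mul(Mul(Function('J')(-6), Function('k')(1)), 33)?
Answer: -396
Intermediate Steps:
Function('J')(z) = Add(3, z) (Function('J')(z) = Add(z, 3) = Add(3, z))
Mul(Mul(Function('J')(-6), Function('k')(1)), 33) = Mul(Mul(Add(3, -6), Pow(Add(-3, 1), 2)), 33) = Mul(Mul(-3, Pow(-2, 2)), 33) = Mul(Mul(-3, 4), 33) = Mul(-12, 33) = -396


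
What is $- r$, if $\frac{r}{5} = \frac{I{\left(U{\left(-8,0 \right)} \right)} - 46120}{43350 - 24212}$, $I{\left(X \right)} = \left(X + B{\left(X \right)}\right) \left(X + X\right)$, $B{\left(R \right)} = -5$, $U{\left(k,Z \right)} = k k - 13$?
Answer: $\frac{103570}{9569} \approx 10.823$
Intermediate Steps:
$U{\left(k,Z \right)} = -13 + k^{2}$ ($U{\left(k,Z \right)} = k^{2} - 13 = -13 + k^{2}$)
$I{\left(X \right)} = 2 X \left(-5 + X\right)$ ($I{\left(X \right)} = \left(X - 5\right) \left(X + X\right) = \left(-5 + X\right) 2 X = 2 X \left(-5 + X\right)$)
$r = - \frac{103570}{9569}$ ($r = 5 \frac{2 \left(-13 + \left(-8\right)^{2}\right) \left(-5 - \left(13 - \left(-8\right)^{2}\right)\right) - 46120}{43350 - 24212} = 5 \frac{2 \left(-13 + 64\right) \left(-5 + \left(-13 + 64\right)\right) - 46120}{19138} = 5 \left(2 \cdot 51 \left(-5 + 51\right) - 46120\right) \frac{1}{19138} = 5 \left(2 \cdot 51 \cdot 46 - 46120\right) \frac{1}{19138} = 5 \left(4692 - 46120\right) \frac{1}{19138} = 5 \left(\left(-41428\right) \frac{1}{19138}\right) = 5 \left(- \frac{20714}{9569}\right) = - \frac{103570}{9569} \approx -10.823$)
$- r = \left(-1\right) \left(- \frac{103570}{9569}\right) = \frac{103570}{9569}$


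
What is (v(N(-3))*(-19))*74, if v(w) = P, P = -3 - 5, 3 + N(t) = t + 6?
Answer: 11248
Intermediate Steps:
N(t) = 3 + t (N(t) = -3 + (t + 6) = -3 + (6 + t) = 3 + t)
P = -8
v(w) = -8
(v(N(-3))*(-19))*74 = -8*(-19)*74 = 152*74 = 11248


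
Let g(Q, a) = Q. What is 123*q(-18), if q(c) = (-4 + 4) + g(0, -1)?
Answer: 0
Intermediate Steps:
q(c) = 0 (q(c) = (-4 + 4) + 0 = 0 + 0 = 0)
123*q(-18) = 123*0 = 0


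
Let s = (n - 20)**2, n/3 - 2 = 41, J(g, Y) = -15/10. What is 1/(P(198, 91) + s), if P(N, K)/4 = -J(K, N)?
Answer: 1/11887 ≈ 8.4126e-5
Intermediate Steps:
J(g, Y) = -3/2 (J(g, Y) = -15*1/10 = -3/2)
n = 129 (n = 6 + 3*41 = 6 + 123 = 129)
s = 11881 (s = (129 - 20)**2 = 109**2 = 11881)
P(N, K) = 6 (P(N, K) = 4*(-1*(-3/2)) = 4*(3/2) = 6)
1/(P(198, 91) + s) = 1/(6 + 11881) = 1/11887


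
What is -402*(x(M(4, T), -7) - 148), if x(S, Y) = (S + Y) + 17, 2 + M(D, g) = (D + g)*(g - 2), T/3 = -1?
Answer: 58290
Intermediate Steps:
T = -3 (T = 3*(-1) = -3)
M(D, g) = -2 + (-2 + g)*(D + g) (M(D, g) = -2 + (D + g)*(g - 2) = -2 + (D + g)*(-2 + g) = -2 + (-2 + g)*(D + g))
x(S, Y) = 17 + S + Y
-402*(x(M(4, T), -7) - 148) = -402*((17 + (-2 + (-3)² - 2*4 - 2*(-3) + 4*(-3)) - 7) - 148) = -402*((17 + (-2 + 9 - 8 + 6 - 12) - 7) - 148) = -402*((17 - 7 - 7) - 148) = -402*(3 - 148) = -402*(-145) = 58290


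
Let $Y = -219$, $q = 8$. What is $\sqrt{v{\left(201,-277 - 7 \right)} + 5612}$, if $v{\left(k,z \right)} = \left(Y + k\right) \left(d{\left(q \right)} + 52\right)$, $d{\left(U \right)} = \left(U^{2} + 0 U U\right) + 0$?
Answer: $2 \sqrt{881} \approx 59.363$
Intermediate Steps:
$d{\left(U \right)} = U^{2}$ ($d{\left(U \right)} = \left(U^{2} + 0 U\right) + 0 = \left(U^{2} + 0\right) + 0 = U^{2} + 0 = U^{2}$)
$v{\left(k,z \right)} = -25404 + 116 k$ ($v{\left(k,z \right)} = \left(-219 + k\right) \left(8^{2} + 52\right) = \left(-219 + k\right) \left(64 + 52\right) = \left(-219 + k\right) 116 = -25404 + 116 k$)
$\sqrt{v{\left(201,-277 - 7 \right)} + 5612} = \sqrt{\left(-25404 + 116 \cdot 201\right) + 5612} = \sqrt{\left(-25404 + 23316\right) + 5612} = \sqrt{-2088 + 5612} = \sqrt{3524} = 2 \sqrt{881}$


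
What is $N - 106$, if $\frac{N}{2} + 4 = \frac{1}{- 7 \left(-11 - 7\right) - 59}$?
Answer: $- \frac{7636}{67} \approx -113.97$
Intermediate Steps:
$N = - \frac{534}{67}$ ($N = -8 + \frac{2}{- 7 \left(-11 - 7\right) - 59} = -8 + \frac{2}{\left(-7\right) \left(-18\right) - 59} = -8 + \frac{2}{126 - 59} = -8 + \frac{2}{67} = - \frac{534}{67} \approx -7.9701$)
$N - 106 = - \frac{534}{67} - 106 = - \frac{7636}{67}$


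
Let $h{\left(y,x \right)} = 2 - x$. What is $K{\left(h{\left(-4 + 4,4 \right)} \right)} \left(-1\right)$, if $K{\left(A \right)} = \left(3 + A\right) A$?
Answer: $2$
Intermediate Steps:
$K{\left(A \right)} = A \left(3 + A\right)$
$K{\left(h{\left(-4 + 4,4 \right)} \right)} \left(-1\right) = \left(2 - 4\right) \left(3 + \left(2 - 4\right)\right) \left(-1\right) = - 2 \left(3 - 2\right) \left(-1\right) = \left(-2\right) 1 \left(-1\right) = \left(-2\right) \left(-1\right) = 2$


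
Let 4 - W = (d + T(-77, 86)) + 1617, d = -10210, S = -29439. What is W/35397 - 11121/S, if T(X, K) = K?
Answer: 23859458/38594529 ≈ 0.61821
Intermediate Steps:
W = 8511 (W = 4 - ((-10210 + 86) + 1617) = 4 - (-10124 + 1617) = 4 - 1*(-8507) = 4 + 8507 = 8511)
W/35397 - 11121/S = 8511/35397 - 11121/(-29439) = 8511*(1/35397) - 11121*(-1/29439) = 2837/11799 + 3707/9813 = 23859458/38594529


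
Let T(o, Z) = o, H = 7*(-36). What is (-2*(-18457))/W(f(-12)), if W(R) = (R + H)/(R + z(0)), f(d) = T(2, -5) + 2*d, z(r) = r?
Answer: 406054/137 ≈ 2963.9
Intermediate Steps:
H = -252
f(d) = 2 + 2*d
W(R) = (-252 + R)/R (W(R) = (R - 252)/(R + 0) = (-252 + R)/R)
(-2*(-18457))/W(f(-12)) = (-2*(-18457))/(((-252 + (2 + 2*(-12)))/(2 + 2*(-12)))) = 36914/(((-252 + (2 - 24))/(2 - 24))) = 36914/(((-252 - 22)/(-22))) = 36914/((-1/22*(-274))) = 36914/(137/11) = 36914*(11/137) = 406054/137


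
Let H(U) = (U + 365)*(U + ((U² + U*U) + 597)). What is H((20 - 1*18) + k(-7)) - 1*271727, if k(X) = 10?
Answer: 66442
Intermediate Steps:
H(U) = (365 + U)*(597 + U + 2*U²) (H(U) = (365 + U)*(U + ((U² + U²) + 597)) = (365 + U)*(U + (2*U² + 597)) = (365 + U)*(U + (597 + 2*U²)) = (365 + U)*(597 + U + 2*U²))
H((20 - 1*18) + k(-7)) - 1*271727 = (217905 + 2*((20 - 1*18) + 10)³ + 731*((20 - 1*18) + 10)² + 962*((20 - 1*18) + 10)) - 1*271727 = (217905 + 2*((20 - 18) + 10)³ + 731*((20 - 18) + 10)² + 962*((20 - 18) + 10)) - 271727 = (217905 + 2*(2 + 10)³ + 731*(2 + 10)² + 962*(2 + 10)) - 271727 = (217905 + 2*12³ + 731*12² + 962*12) - 271727 = (217905 + 2*1728 + 731*144 + 11544) - 271727 = (217905 + 3456 + 105264 + 11544) - 271727 = 338169 - 271727 = 66442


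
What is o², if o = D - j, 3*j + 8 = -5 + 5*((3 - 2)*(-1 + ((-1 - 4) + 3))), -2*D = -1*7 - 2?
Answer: 6889/36 ≈ 191.36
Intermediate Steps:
D = 9/2 (D = -(-1*7 - 2)/2 = -(-7 - 2)/2 = -½*(-9) = 9/2 ≈ 4.5000)
j = -28/3 (j = -8/3 + (-5 + 5*((3 - 2)*(-1 + ((-1 - 4) + 3))))/3 = -8/3 + (-5 + 5*(1*(-1 + (-5 + 3))))/3 = -8/3 + (-5 + 5*(1*(-1 - 2)))/3 = -8/3 + (-5 + 5*(1*(-3)))/3 = -8/3 + (-5 + 5*(-3))/3 = -8/3 + (-5 - 15)/3 = -8/3 + (⅓)*(-20) = -8/3 - 20/3 = -28/3 ≈ -9.3333)
o = 83/6 (o = 9/2 - 1*(-28/3) = 9/2 + 28/3 = 83/6 ≈ 13.833)
o² = (83/6)² = 6889/36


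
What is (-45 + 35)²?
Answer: 100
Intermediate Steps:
(-45 + 35)² = (-10)² = 100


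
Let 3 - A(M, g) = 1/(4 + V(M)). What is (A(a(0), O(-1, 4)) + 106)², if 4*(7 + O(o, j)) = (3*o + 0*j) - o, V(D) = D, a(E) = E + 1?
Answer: 295936/25 ≈ 11837.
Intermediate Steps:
a(E) = 1 + E
O(o, j) = -7 + o/2 (O(o, j) = -7 + ((3*o + 0*j) - o)/4 = -7 + ((3*o + 0) - o)/4 = -7 + (3*o - o)/4 = -7 + (2*o)/4 = -7 + o/2)
A(M, g) = 3 - 1/(4 + M)
(A(a(0), O(-1, 4)) + 106)² = ((11 + 3*(1 + 0))/(4 + (1 + 0)) + 106)² = ((11 + 3*1)/(4 + 1) + 106)² = ((11 + 3)/5 + 106)² = ((⅕)*14 + 106)² = (14/5 + 106)² = (544/5)² = 295936/25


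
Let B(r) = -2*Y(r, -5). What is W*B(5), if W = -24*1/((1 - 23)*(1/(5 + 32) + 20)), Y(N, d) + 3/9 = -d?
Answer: -4144/8151 ≈ -0.50840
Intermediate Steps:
Y(N, d) = -⅓ - d
B(r) = -28/3 (B(r) = -2*(-⅓ - 1*(-5)) = -2*(-⅓ + 5) = -2*14/3 = -28/3)
W = 148/2717 (W = -24*(-1/(22*(1/37 + 20))) = -24/((-22*741/37)) = -24/(-16302/37) = -24*(-37/16302) = 148/2717 ≈ 0.054472)
W*B(5) = (148/2717)*(-28/3) = -4144/8151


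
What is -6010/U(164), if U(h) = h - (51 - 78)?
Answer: -6010/191 ≈ -31.466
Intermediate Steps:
U(h) = 27 + h (U(h) = h - 1*(-27) = h + 27 = 27 + h)
-6010/U(164) = -6010/(27 + 164) = -6010/191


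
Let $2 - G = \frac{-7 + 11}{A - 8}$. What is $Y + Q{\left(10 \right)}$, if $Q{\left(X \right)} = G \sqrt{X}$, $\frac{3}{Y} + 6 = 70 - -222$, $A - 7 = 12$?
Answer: $\frac{3}{286} + \frac{18 \sqrt{10}}{11} \approx 5.1851$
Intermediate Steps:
$A = 19$ ($A = 7 + 12 = 19$)
$Y = \frac{3}{286}$ ($Y = \frac{3}{-6 + \left(70 - -222\right)} = \frac{3}{-6 + \left(70 + 222\right)} = \frac{3}{-6 + 292} = \frac{3}{286} \approx 0.01049$)
$G = \frac{18}{11}$ ($G = 2 - \frac{-7 + 11}{19 - 8} = 2 - \frac{4}{11} = \frac{18}{11} \approx 1.6364$)
$Q{\left(X \right)} = \frac{18 \sqrt{X}}{11}$
$Y + Q{\left(10 \right)} = \frac{3}{286} + \frac{18 \sqrt{10}}{11}$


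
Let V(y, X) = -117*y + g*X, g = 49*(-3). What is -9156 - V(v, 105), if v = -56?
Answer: -273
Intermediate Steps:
g = -147
V(y, X) = -147*X - 117*y (V(y, X) = -117*y - 147*X = -147*X - 117*y)
-9156 - V(v, 105) = -9156 - (-147*105 - 117*(-56)) = -9156 - (-15435 + 6552) = -9156 - 1*(-8883) = -9156 + 8883 = -273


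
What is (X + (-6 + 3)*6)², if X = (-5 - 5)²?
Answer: 6724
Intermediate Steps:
X = 100 (X = (-10)² = 100)
(X + (-6 + 3)*6)² = (100 + (-6 + 3)*6)² = (100 - 3*6)² = (100 - 18)² = 82² = 6724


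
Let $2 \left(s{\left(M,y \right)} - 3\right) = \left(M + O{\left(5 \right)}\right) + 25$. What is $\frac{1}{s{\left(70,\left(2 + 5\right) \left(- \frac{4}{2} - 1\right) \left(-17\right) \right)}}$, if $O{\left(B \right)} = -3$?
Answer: $\frac{1}{49} \approx 0.020408$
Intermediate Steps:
$s{\left(M,y \right)} = 14 + \frac{M}{2}$ ($s{\left(M,y \right)} = 3 + \frac{\left(M - 3\right) + 25}{2} = 3 + \frac{\left(-3 + M\right) + 25}{2} = 3 + \frac{22 + M}{2} = 3 + \left(11 + \frac{M}{2}\right) = 14 + \frac{M}{2}$)
$\frac{1}{s{\left(70,\left(2 + 5\right) \left(- \frac{4}{2} - 1\right) \left(-17\right) \right)}} = \frac{1}{14 + \frac{1}{2} \cdot 70} = \frac{1}{14 + 35} = \frac{1}{49}$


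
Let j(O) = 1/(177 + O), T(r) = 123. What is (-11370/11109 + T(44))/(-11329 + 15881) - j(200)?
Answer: 153426927/6354733112 ≈ 0.024144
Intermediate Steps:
(-11370/11109 + T(44))/(-11329 + 15881) - j(200) = (-11370/11109 + 123)/(-11329 + 15881) - 1/(177 + 200) = (-11370*1/11109 + 123)/4552 - 1/377 = (-3790/3703 + 123)*(1/4552) - 1*1/377 = (451679/3703)*(1/4552) - 1/377 = 451679/16856056 - 1/377 = 153426927/6354733112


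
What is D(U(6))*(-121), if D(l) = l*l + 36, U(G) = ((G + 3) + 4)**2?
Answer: -3460237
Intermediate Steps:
U(G) = (7 + G)**2 (U(G) = ((3 + G) + 4)**2 = (7 + G)**2)
D(l) = 36 + l**2 (D(l) = l**2 + 36 = 36 + l**2)
D(U(6))*(-121) = (36 + ((7 + 6)**2)**2)*(-121) = (36 + (13**2)**2)*(-121) = (36 + 169**2)*(-121) = (36 + 28561)*(-121) = 28597*(-121) = -3460237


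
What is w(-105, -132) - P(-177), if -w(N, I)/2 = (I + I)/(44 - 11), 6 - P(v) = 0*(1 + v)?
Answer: 10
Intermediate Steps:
P(v) = 6 (P(v) = 6 - 0*(1 + v) = 6 - 1*0 = 6 + 0 = 6)
w(N, I) = -4*I/33 (w(N, I) = -2*(I + I)/(44 - 11) = -2*2*I/33 = -4*I/33)
w(-105, -132) - P(-177) = -4/33*(-132) - 1*6 = 16 - 6 = 10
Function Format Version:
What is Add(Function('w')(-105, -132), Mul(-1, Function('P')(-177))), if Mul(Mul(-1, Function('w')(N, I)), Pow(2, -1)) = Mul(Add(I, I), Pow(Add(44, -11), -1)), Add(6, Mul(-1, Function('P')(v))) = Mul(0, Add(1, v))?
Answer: 10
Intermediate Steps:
Function('P')(v) = 6 (Function('P')(v) = Add(6, Mul(-1, Mul(0, Add(1, v)))) = Add(6, Mul(-1, 0)) = Add(6, 0) = 6)
Function('w')(N, I) = Mul(Rational(-4, 33), I) (Function('w')(N, I) = Mul(-2, Mul(Add(I, I), Pow(Add(44, -11), -1))) = Mul(-2, Mul(Mul(2, I), Pow(33, -1))) = Mul(-2, Mul(Mul(2, I), Rational(1, 33))) = Mul(-2, Mul(Rational(2, 33), I)) = Mul(Rational(-4, 33), I))
Add(Function('w')(-105, -132), Mul(-1, Function('P')(-177))) = Add(Mul(Rational(-4, 33), -132), Mul(-1, 6)) = Add(16, -6) = 10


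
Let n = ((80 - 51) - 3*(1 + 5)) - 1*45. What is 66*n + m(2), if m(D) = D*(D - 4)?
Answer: -2248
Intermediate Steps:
n = -34 (n = (29 - 3*6) - 45 = (29 - 18) - 45 = 11 - 45 = -34)
m(D) = D*(-4 + D)
66*n + m(2) = 66*(-34) + 2*(-4 + 2) = -2244 + 2*(-2) = -2244 - 4 = -2248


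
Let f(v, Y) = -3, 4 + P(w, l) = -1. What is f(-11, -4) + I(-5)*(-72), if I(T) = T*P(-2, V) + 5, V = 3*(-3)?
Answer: -2163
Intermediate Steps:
V = -9
P(w, l) = -5 (P(w, l) = -4 - 1 = -5)
I(T) = 5 - 5*T (I(T) = T*(-5) + 5 = -5*T + 5 = 5 - 5*T)
f(-11, -4) + I(-5)*(-72) = -3 + (5 - 5*(-5))*(-72) = -3 + (5 + 25)*(-72) = -3 + 30*(-72) = -3 - 2160 = -2163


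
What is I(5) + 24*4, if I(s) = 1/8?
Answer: 769/8 ≈ 96.125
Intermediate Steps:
I(s) = 1/8
I(5) + 24*4 = 1/8 + 24*4 = 1/8 + 96 = 769/8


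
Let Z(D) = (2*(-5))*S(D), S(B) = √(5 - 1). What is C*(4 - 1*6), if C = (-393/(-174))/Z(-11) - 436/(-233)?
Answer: -475237/135140 ≈ -3.5166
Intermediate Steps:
S(B) = 2 (S(B) = √4 = 2)
Z(D) = -20 (Z(D) = (2*(-5))*2 = -10*2 = -20)
C = 475237/270280 (C = -393/(-174)/(-20) - 436/(-233) = -393*(-1/174)*(-1/20) - 436*(-1/233) = (131/58)*(-1/20) + 436/233 = -131/1160 + 436/233 = 475237/270280 ≈ 1.7583)
C*(4 - 1*6) = 475237*(4 - 1*6)/270280 = 475237*(4 - 6)/270280 = (475237/270280)*(-2) = -475237/135140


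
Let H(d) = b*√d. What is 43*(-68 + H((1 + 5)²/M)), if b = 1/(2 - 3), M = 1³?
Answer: -3182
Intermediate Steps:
M = 1
b = -1 (b = 1/(-1) = -1)
H(d) = -√d
43*(-68 + H((1 + 5)²/M)) = 43*(-68 - √((1 + 5)²/1)) = 43*(-68 - √(6²*1)) = 43*(-68 - √(36*1)) = 43*(-68 - √36) = 43*(-68 - 1*6) = 43*(-68 - 6) = 43*(-74) = -3182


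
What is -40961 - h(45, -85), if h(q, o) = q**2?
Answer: -42986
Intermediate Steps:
-40961 - h(45, -85) = -40961 - 1*45**2 = -40961 - 1*2025 = -40961 - 2025 = -42986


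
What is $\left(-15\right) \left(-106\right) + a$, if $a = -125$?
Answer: $1465$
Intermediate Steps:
$\left(-15\right) \left(-106\right) + a = \left(-15\right) \left(-106\right) - 125 = 1590 - 125 = 1465$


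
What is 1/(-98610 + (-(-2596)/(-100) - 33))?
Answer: -25/2466724 ≈ -1.0135e-5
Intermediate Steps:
1/(-98610 + (-(-2596)/(-100) - 33)) = 1/(-98610 + (-(-2596)*(-1)/100 - 33)) = 1/(-98610 + (-22*59/50 - 33)) = 1/(-98610 + (-649/25 - 33)) = 1/(-98610 - 1474/25) = 1/(-2466724/25) = -25/2466724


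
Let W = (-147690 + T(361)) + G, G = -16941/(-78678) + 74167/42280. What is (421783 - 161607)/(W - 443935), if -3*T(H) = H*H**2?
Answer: -144246163904640/9022361682915829 ≈ -0.015988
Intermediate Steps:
T(H) = -H**3/3 (T(H) = -H*H**2/3 = -H**3/3)
G = 1091929451/554417640 (G = -16941*(-1/78678) + 74167*(1/42280) = 5647/26226 + 74167/42280 = 1091929451/554417640 ≈ 1.9695)
W = -8776236287902429/554417640 (W = (-147690 - 1/3*361**3) + 1091929451/554417640 = (-147690 - 1/3*47045881) + 1091929451/554417640 = (-147690 - 47045881/3) + 1091929451/554417640 = -47488951/3 + 1091929451/554417640 = -8776236287902429/554417640 ≈ -1.5830e+7)
(421783 - 161607)/(W - 443935) = (421783 - 161607)/(-8776236287902429/554417640 - 443935) = 260176/(-9022361682915829/554417640) = 260176*(-554417640/9022361682915829) = -144246163904640/9022361682915829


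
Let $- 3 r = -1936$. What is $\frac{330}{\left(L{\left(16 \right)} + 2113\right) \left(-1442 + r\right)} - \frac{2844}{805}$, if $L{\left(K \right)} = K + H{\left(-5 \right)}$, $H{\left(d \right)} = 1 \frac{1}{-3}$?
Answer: $- \frac{4340905461}{1228634470} \approx -3.5331$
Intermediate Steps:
$H{\left(d \right)} = - \frac{1}{3}$ ($H{\left(d \right)} = 1 \left(- \frac{1}{3}\right) = - \frac{1}{3}$)
$L{\left(K \right)} = - \frac{1}{3} + K$ ($L{\left(K \right)} = K - \frac{1}{3} = - \frac{1}{3} + K$)
$r = \frac{1936}{3}$ ($r = \left(- \frac{1}{3}\right) \left(-1936\right) = \frac{1936}{3} \approx 645.33$)
$\frac{330}{\left(L{\left(16 \right)} + 2113\right) \left(-1442 + r\right)} - \frac{2844}{805} = \frac{330}{\left(\left(- \frac{1}{3} + 16\right) + 2113\right) \left(-1442 + \frac{1936}{3}\right)} - \frac{2844}{805} = \frac{330}{\left(\frac{47}{3} + 2113\right) \left(- \frac{2390}{3}\right)} - \frac{2844}{805} = \frac{330}{\frac{6386}{3} \left(- \frac{2390}{3}\right)} - \frac{2844}{805} = \frac{330}{- \frac{15262540}{9}} - \frac{2844}{805} = 330 \left(- \frac{9}{15262540}\right) - \frac{2844}{805} = - \frac{297}{1526254} - \frac{2844}{805} = - \frac{4340905461}{1228634470}$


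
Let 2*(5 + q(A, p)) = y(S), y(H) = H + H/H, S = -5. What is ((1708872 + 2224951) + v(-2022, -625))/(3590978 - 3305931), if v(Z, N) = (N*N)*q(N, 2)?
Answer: 1199448/285047 ≈ 4.2079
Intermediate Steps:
y(H) = 1 + H (y(H) = H + 1 = 1 + H)
q(A, p) = -7 (q(A, p) = -5 + (1 - 5)/2 = -5 + (½)*(-4) = -5 - 2 = -7)
v(Z, N) = -7*N² (v(Z, N) = (N*N)*(-7) = N²*(-7) = -7*N²)
((1708872 + 2224951) + v(-2022, -625))/(3590978 - 3305931) = ((1708872 + 2224951) - 7*(-625)²)/(3590978 - 3305931) = (3933823 - 7*390625)/285047 = (3933823 - 2734375)*(1/285047) = 1199448*(1/285047) = 1199448/285047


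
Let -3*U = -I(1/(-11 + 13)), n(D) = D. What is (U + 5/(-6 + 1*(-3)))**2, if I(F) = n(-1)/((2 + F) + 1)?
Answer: 1681/3969 ≈ 0.42353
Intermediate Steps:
I(F) = -1/(3 + F) (I(F) = -1/((2 + F) + 1) = -1/(3 + F))
U = -2/21 (U = -(-1)*(-1/(3 + 1/(-11 + 13)))/3 = -(-1)*(-1/(3 + 1/2))/3 = -(-1)*(-1/7/2)/3 = -(-1)*(-1*2/7)/3 = -(-1)*(-2)/(3*7) = -1/3*2/7 = -2/21 ≈ -0.095238)
(U + 5/(-6 + 1*(-3)))**2 = (-2/21 + 5/(-6 + 1*(-3)))**2 = (-2/21 + 5/(-6 - 3))**2 = (-2/21 + 5/(-9))**2 = (-2/21 + 5*(-1/9))**2 = (-2/21 - 5/9)**2 = (-41/63)**2 = 1681/3969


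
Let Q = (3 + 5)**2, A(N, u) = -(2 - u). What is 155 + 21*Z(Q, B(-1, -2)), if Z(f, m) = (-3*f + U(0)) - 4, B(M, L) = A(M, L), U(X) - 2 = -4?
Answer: -4003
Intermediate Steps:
U(X) = -2 (U(X) = 2 - 4 = -2)
A(N, u) = -2 + u
Q = 64 (Q = 8**2 = 64)
B(M, L) = -2 + L
Z(f, m) = -6 - 3*f (Z(f, m) = (-3*f - 2) - 4 = (-2 - 3*f) - 4 = -6 - 3*f)
155 + 21*Z(Q, B(-1, -2)) = 155 + 21*(-6 - 3*64) = 155 + 21*(-6 - 192) = 155 + 21*(-198) = 155 - 4158 = -4003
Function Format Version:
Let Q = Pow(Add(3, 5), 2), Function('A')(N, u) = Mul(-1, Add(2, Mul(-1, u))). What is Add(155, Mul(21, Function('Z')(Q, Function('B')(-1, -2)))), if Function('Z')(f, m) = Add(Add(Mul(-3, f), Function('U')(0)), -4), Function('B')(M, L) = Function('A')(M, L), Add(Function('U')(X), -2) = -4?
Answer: -4003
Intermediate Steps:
Function('U')(X) = -2 (Function('U')(X) = Add(2, -4) = -2)
Function('A')(N, u) = Add(-2, u)
Q = 64 (Q = Pow(8, 2) = 64)
Function('B')(M, L) = Add(-2, L)
Function('Z')(f, m) = Add(-6, Mul(-3, f)) (Function('Z')(f, m) = Add(Add(Mul(-3, f), -2), -4) = Add(Add(-2, Mul(-3, f)), -4) = Add(-6, Mul(-3, f)))
Add(155, Mul(21, Function('Z')(Q, Function('B')(-1, -2)))) = Add(155, Mul(21, Add(-6, Mul(-3, 64)))) = Add(155, Mul(21, Add(-6, -192))) = Add(155, Mul(21, -198)) = Add(155, -4158) = -4003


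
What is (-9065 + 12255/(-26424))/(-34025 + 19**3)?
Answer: 79848605/239278128 ≈ 0.33371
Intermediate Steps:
(-9065 + 12255/(-26424))/(-34025 + 19**3) = (-9065 + 12255*(-1/26424))/(-34025 + 6859) = (-9065 - 4085/8808)/(-27166) = -79848605/8808*(-1/27166) = 79848605/239278128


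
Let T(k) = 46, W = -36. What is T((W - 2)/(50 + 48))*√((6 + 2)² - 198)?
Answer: 46*I*√134 ≈ 532.49*I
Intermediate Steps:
T((W - 2)/(50 + 48))*√((6 + 2)² - 198) = 46*√((6 + 2)² - 198) = 46*√(8² - 198) = 46*√(64 - 198) = 46*√(-134) = 46*(I*√134) = 46*I*√134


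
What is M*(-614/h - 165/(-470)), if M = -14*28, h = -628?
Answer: -3843560/7379 ≈ -520.88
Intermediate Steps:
M = -392
M*(-614/h - 165/(-470)) = -392*(-614/(-628) - 165/(-470)) = -392*(-614*(-1/628) - 165*(-1/470)) = -392*(307/314 + 33/94) = -392*9805/7379 = -3843560/7379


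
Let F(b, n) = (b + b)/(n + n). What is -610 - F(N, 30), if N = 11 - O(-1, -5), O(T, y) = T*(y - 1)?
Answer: -3661/6 ≈ -610.17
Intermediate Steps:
O(T, y) = T*(-1 + y)
N = 5 (N = 11 - (-1)*(-1 - 5) = 11 - (-1)*(-6) = 11 - 1*6 = 11 - 6 = 5)
F(b, n) = b/n (F(b, n) = (2*b)/((2*n)) = (2*b)*(1/(2*n)) = b/n)
-610 - F(N, 30) = -610 - 5/30 = -610 - 1*⅙ = -610 - ⅙ = -3661/6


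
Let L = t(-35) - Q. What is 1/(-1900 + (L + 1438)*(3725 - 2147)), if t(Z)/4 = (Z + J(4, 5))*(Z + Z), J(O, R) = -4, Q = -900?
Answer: 1/20919224 ≈ 4.7803e-8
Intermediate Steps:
t(Z) = 8*Z*(-4 + Z) (t(Z) = 4*((Z - 4)*(Z + Z)) = 4*((-4 + Z)*(2*Z)) = 4*(2*Z*(-4 + Z)) = 8*Z*(-4 + Z))
L = 11820 (L = 8*(-35)*(-4 - 35) - 1*(-900) = 8*(-35)*(-39) + 900 = 10920 + 900 = 11820)
1/(-1900 + (L + 1438)*(3725 - 2147)) = 1/(-1900 + (11820 + 1438)*(3725 - 2147)) = 1/(-1900 + 13258*1578) = 1/(-1900 + 20921124) = 1/20919224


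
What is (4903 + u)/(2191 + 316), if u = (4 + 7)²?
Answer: 5024/2507 ≈ 2.0040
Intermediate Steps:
u = 121 (u = 11² = 121)
(4903 + u)/(2191 + 316) = (4903 + 121)/(2191 + 316) = 5024/2507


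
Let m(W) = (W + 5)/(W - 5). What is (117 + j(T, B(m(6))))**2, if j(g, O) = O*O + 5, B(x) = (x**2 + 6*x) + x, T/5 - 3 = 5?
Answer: 1546534276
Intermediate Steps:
T = 40 (T = 15 + 5*5 = 15 + 25 = 40)
m(W) = (5 + W)/(-5 + W)
B(x) = x**2 + 7*x
j(g, O) = 5 + O**2 (j(g, O) = O**2 + 5 = 5 + O**2)
(117 + j(T, B(m(6))))**2 = (117 + (5 + (((5 + 6)/(-5 + 6))*(7 + (5 + 6)/(-5 + 6)))**2))**2 = (117 + (5 + ((11/1)*(7 + 11/1))**2))**2 = (117 + (5 + ((1*11)*(7 + 1*11))**2))**2 = (117 + (5 + (11*(7 + 11))**2))**2 = (117 + (5 + (11*18)**2))**2 = (117 + (5 + 198**2))**2 = (117 + (5 + 39204))**2 = (117 + 39209)**2 = 39326**2 = 1546534276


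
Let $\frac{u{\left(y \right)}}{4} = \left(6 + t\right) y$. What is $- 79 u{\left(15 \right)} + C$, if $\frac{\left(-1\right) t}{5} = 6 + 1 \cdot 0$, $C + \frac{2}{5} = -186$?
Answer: $\frac{567868}{5} \approx 1.1357 \cdot 10^{5}$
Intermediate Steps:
$C = - \frac{932}{5}$ ($C = - \frac{2}{5} - 186 = - \frac{932}{5} \approx -186.4$)
$t = -30$ ($t = - 5 \left(6 + 1 \cdot 0\right) = - 5 \left(6 + 0\right) = \left(-5\right) 6 = -30$)
$u{\left(y \right)} = - 96 y$ ($u{\left(y \right)} = 4 \left(6 - 30\right) y = 4 \left(- 24 y\right) = - 96 y$)
$- 79 u{\left(15 \right)} + C = - 79 \left(\left(-96\right) 15\right) - \frac{932}{5} = \left(-79\right) \left(-1440\right) - \frac{932}{5} = 113760 - \frac{932}{5} = \frac{567868}{5}$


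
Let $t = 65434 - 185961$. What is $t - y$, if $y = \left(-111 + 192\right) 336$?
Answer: $-147743$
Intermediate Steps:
$y = 27216$ ($y = 81 \cdot 336 = 27216$)
$t = -120527$
$t - y = -120527 - 27216 = -147743$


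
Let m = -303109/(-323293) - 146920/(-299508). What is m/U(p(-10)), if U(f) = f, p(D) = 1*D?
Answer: -34570444483/242072099610 ≈ -0.14281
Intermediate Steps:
p(D) = D
m = 34570444483/24207209961 (m = -303109*(-1/323293) - 146920*(-1/299508) = 303109/323293 + 36730/74877 = 34570444483/24207209961 ≈ 1.4281)
m/U(p(-10)) = (34570444483/24207209961)/(-10) = (34570444483/24207209961)*(-⅒) = -34570444483/242072099610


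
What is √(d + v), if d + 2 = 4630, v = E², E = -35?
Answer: √5853 ≈ 76.505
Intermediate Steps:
v = 1225 (v = (-35)² = 1225)
d = 4628 (d = -2 + 4630 = 4628)
√(d + v) = √(4628 + 1225) = √5853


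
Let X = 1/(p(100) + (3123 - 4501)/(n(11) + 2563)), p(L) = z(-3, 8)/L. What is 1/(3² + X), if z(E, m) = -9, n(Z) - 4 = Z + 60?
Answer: 80771/595039 ≈ 0.13574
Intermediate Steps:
n(Z) = 64 + Z (n(Z) = 4 + (Z + 60) = 4 + (60 + Z) = 64 + Z)
p(L) = -9/L
X = -131900/80771 (X = 1/(-9/100 + (3123 - 4501)/((64 + 11) + 2563)) = 1/(-9*1/100 - 1378/(75 + 2563)) = 1/(-9/100 - 1378/2638) = 1/(-9/100 - 1378*1/2638) = 1/(-9/100 - 689/1319) = 1/(-80771/131900) = -131900/80771 ≈ -1.6330)
1/(3² + X) = 1/(3² - 131900/80771) = 1/(9 - 131900/80771) = 1/(595039/80771) = 80771/595039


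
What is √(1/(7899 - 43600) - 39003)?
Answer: 2*I*√12427929589726/35701 ≈ 197.49*I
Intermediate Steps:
√(1/(7899 - 43600) - 39003) = √(1/(-35701) - 39003) = √(-1/35701 - 39003) = √(-1392446104/35701) = 2*I*√12427929589726/35701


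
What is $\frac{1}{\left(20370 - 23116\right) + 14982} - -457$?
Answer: $\frac{5591853}{12236} \approx 457.0$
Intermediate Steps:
$\frac{1}{\left(20370 - 23116\right) + 14982} - -457 = \frac{1}{-2746 + 14982} + 457 = \frac{1}{12236} + 457 = \frac{5591853}{12236}$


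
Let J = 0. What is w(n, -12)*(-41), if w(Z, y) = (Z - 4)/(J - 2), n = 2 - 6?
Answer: -164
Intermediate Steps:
n = -4
w(Z, y) = 2 - Z/2 (w(Z, y) = (Z - 4)/(0 - 2) = (-4 + Z)/(-2) = (-4 + Z)*(-½) = 2 - Z/2)
w(n, -12)*(-41) = (2 - ½*(-4))*(-41) = (2 + 2)*(-41) = 4*(-41) = -164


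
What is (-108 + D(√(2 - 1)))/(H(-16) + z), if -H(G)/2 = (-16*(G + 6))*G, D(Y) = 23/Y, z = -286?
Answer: -85/4834 ≈ -0.017584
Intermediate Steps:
H(G) = -2*G*(-96 - 16*G) (H(G) = -2*(-16*(G + 6))*G = -2*(-16*(6 + G))*G = -2*(-4*(24 + 4*G))*G = -2*(-96 - 16*G)*G = -2*G*(-96 - 16*G))
(-108 + D(√(2 - 1)))/(H(-16) + z) = (-108 + 23/(√(2 - 1)))/(32*(-16)*(6 - 16) - 286) = (-108 + 23/(√1))/(32*(-16)*(-10) - 286) = (-108 + 23/1)/(5120 - 286) = (-108 + 23*1)/4834 = (-108 + 23)*(1/4834) = -85*1/4834 = -85/4834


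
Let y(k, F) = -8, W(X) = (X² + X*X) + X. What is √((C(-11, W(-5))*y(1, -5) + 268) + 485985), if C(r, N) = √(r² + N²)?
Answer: √(486253 - 8*√2146) ≈ 697.05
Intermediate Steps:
W(X) = X + 2*X² (W(X) = (X² + X²) + X = 2*X² + X = X + 2*X²)
C(r, N) = √(N² + r²)
√((C(-11, W(-5))*y(1, -5) + 268) + 485985) = √((√((-5*(1 + 2*(-5)))² + (-11)²)*(-8) + 268) + 485985) = √((√((-5*(1 - 10))² + 121)*(-8) + 268) + 485985) = √((√((-5*(-9))² + 121)*(-8) + 268) + 485985) = √((√(45² + 121)*(-8) + 268) + 485985) = √((√(2025 + 121)*(-8) + 268) + 485985) = √((√2146*(-8) + 268) + 485985) = √((-8*√2146 + 268) + 485985) = √((268 - 8*√2146) + 485985) = √(486253 - 8*√2146)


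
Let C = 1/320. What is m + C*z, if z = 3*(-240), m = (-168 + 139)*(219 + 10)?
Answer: -26573/4 ≈ -6643.3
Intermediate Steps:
m = -6641 (m = -29*229 = -6641)
C = 1/320 ≈ 0.0031250
z = -720
m + C*z = -6641 + (1/320)*(-720) = -6641 - 9/4 = -26573/4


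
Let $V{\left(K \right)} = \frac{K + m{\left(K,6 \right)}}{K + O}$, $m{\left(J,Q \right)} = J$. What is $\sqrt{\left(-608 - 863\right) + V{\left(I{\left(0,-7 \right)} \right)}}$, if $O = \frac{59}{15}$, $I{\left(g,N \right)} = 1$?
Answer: $\frac{2 i \sqrt{503311}}{37} \approx 38.348 i$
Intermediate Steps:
$O = \frac{59}{15}$ ($O = 59 \cdot \frac{1}{15} = \frac{59}{15} \approx 3.9333$)
$V{\left(K \right)} = \frac{2 K}{\frac{59}{15} + K}$ ($V{\left(K \right)} = \frac{K + K}{K + \frac{59}{15}} = \frac{2 K}{\frac{59}{15} + K}$)
$\sqrt{\left(-608 - 863\right) + V{\left(I{\left(0,-7 \right)} \right)}} = \sqrt{\left(-608 - 863\right) + 30 \cdot 1 \frac{1}{59 + 15 \cdot 1}} = \sqrt{\left(-608 - 863\right) + 30 \cdot 1 \frac{1}{59 + 15}} = \sqrt{-1471 + 30 \cdot 1 \cdot \frac{1}{74}} = \sqrt{-1471 + \frac{15}{37}} = \sqrt{- \frac{54412}{37}} = \frac{2 i \sqrt{503311}}{37}$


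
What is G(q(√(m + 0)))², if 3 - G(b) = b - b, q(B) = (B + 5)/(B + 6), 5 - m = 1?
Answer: 9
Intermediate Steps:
m = 4 (m = 5 - 1*1 = 5 - 1 = 4)
q(B) = (5 + B)/(6 + B)
G(b) = 3 (G(b) = 3 - (b - b) = 3 - 1*0 = 3 + 0 = 3)
G(q(√(m + 0)))² = 3² = 9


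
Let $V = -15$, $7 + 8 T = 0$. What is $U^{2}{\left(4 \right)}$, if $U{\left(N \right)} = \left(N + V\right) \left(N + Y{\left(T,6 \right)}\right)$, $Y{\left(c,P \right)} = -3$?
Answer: $121$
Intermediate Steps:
$T = - \frac{7}{8}$ ($T = - \frac{7}{8} + \frac{1}{8} \cdot 0 = - \frac{7}{8} + 0 = - \frac{7}{8} \approx -0.875$)
$U{\left(N \right)} = \left(-15 + N\right) \left(-3 + N\right)$ ($U{\left(N \right)} = \left(N - 15\right) \left(N - 3\right) = \left(-15 + N\right) \left(-3 + N\right)$)
$U^{2}{\left(4 \right)} = \left(45 + 4^{2} - 72\right)^{2} = \left(45 + 16 - 72\right)^{2} = \left(-11\right)^{2} = 121$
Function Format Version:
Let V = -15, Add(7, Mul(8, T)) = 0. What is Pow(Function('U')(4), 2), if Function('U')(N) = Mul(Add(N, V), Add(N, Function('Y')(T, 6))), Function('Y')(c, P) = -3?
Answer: 121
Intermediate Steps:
T = Rational(-7, 8) (T = Add(Rational(-7, 8), Mul(Rational(1, 8), 0)) = Add(Rational(-7, 8), 0) = Rational(-7, 8) ≈ -0.87500)
Function('U')(N) = Mul(Add(-15, N), Add(-3, N)) (Function('U')(N) = Mul(Add(N, -15), Add(N, -3)) = Mul(Add(-15, N), Add(-3, N)))
Pow(Function('U')(4), 2) = Pow(Add(45, Pow(4, 2), Mul(-18, 4)), 2) = Pow(Add(45, 16, -72), 2) = Pow(-11, 2) = 121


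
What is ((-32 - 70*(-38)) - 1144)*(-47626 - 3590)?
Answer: -76004544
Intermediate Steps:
((-32 - 70*(-38)) - 1144)*(-47626 - 3590) = ((-32 + 2660) - 1144)*(-51216) = (2628 - 1144)*(-51216) = 1484*(-51216) = -76004544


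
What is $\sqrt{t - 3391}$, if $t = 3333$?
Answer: $i \sqrt{58} \approx 7.6158 i$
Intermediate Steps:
$\sqrt{t - 3391} = \sqrt{3333 - 3391} = \sqrt{-58} = i \sqrt{58}$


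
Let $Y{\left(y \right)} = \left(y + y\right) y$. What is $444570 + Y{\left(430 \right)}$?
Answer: $814370$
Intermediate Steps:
$Y{\left(y \right)} = 2 y^{2}$ ($Y{\left(y \right)} = 2 y y = 2 y^{2}$)
$444570 + Y{\left(430 \right)} = 444570 + 2 \cdot 430^{2} = 444570 + 2 \cdot 184900 = 444570 + 369800 = 814370$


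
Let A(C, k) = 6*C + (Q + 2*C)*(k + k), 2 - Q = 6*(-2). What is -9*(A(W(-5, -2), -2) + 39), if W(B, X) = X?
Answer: 117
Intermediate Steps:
Q = 14 (Q = 2 - 6*(-2) = 2 - 1*(-12) = 2 + 12 = 14)
A(C, k) = 6*C + 2*k*(14 + 2*C) (A(C, k) = 6*C + (14 + 2*C)*(k + k) = 6*C + (14 + 2*C)*(2*k) = 6*C + 2*k*(14 + 2*C))
-9*(A(W(-5, -2), -2) + 39) = -9*((6*(-2) + 28*(-2) + 4*(-2)*(-2)) + 39) = -9*((-12 - 56 + 16) + 39) = -9*(-52 + 39) = -9*(-13) = 117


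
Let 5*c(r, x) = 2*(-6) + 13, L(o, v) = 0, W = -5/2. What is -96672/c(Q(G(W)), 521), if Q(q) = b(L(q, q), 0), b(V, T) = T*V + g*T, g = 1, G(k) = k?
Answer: -483360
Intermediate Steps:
W = -5/2 (W = -5*½ = -5/2 ≈ -2.5000)
b(V, T) = T + T*V (b(V, T) = T*V + 1*T = T*V + T = T + T*V)
Q(q) = 0 (Q(q) = 0*(1 + 0) = 0*1 = 0)
c(r, x) = ⅕ (c(r, x) = (2*(-6) + 13)/5 = (-12 + 13)/5 = (⅕)*1 = ⅕)
-96672/c(Q(G(W)), 521) = -96672/⅕ = -96672*5 = -483360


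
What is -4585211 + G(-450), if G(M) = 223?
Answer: -4584988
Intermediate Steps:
-4585211 + G(-450) = -4585211 + 223 = -4584988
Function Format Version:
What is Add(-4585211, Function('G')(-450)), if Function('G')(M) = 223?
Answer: -4584988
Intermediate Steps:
Add(-4585211, Function('G')(-450)) = Add(-4585211, 223) = -4584988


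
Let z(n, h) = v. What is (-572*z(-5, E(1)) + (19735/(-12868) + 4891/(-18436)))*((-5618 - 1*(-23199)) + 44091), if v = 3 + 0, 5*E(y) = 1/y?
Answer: -1570790020652372/14827153 ≈ -1.0594e+8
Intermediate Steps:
E(y) = 1/(5*y) (E(y) = (1/y)/5 = 1/(5*y))
v = 3
z(n, h) = 3
(-572*z(-5, E(1)) + (19735/(-12868) + 4891/(-18436)))*((-5618 - 1*(-23199)) + 44091) = (-572*3 + (19735/(-12868) + 4891/(-18436)))*((-5618 - 1*(-23199)) + 44091) = (-1716 + (19735*(-1/12868) + 4891*(-1/18436)))*((-5618 + 23199) + 44091) = (-1716 + (-19735/12868 - 4891/18436))*(17581 + 44091) = (-1716 - 53346481/29654306)*61672 = -50940135577/29654306*61672 = -1570790020652372/14827153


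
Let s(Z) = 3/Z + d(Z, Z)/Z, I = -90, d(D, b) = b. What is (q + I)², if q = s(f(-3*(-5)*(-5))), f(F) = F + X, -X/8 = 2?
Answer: 65642404/8281 ≈ 7926.9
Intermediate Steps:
X = -16 (X = -8*2 = -16)
f(F) = -16 + F (f(F) = F - 16 = -16 + F)
s(Z) = 1 + 3/Z (s(Z) = 3/Z + Z/Z = 3/Z + 1 = 1 + 3/Z)
q = 88/91 (q = (3 + (-16 - 3*(-5)*(-5)))/(-16 - 3*(-5)*(-5)) = (3 + (-16 + 15*(-5)))/(-16 + 15*(-5)) = (3 + (-16 - 75))/(-16 - 75) = (3 - 91)/(-91) = -1/91*(-88) = 88/91 ≈ 0.96703)
(q + I)² = (88/91 - 90)² = (-8102/91)² = 65642404/8281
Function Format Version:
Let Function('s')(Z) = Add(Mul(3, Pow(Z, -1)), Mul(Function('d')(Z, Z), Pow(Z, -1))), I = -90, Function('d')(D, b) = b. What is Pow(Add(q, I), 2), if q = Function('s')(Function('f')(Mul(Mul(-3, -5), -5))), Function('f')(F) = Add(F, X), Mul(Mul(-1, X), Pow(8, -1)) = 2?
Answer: Rational(65642404, 8281) ≈ 7926.9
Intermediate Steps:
X = -16 (X = Mul(-8, 2) = -16)
Function('f')(F) = Add(-16, F) (Function('f')(F) = Add(F, -16) = Add(-16, F))
Function('s')(Z) = Add(1, Mul(3, Pow(Z, -1))) (Function('s')(Z) = Add(Mul(3, Pow(Z, -1)), Mul(Z, Pow(Z, -1))) = Add(Mul(3, Pow(Z, -1)), 1) = Add(1, Mul(3, Pow(Z, -1))))
q = Rational(88, 91) (q = Mul(Pow(Add(-16, Mul(Mul(-3, -5), -5)), -1), Add(3, Add(-16, Mul(Mul(-3, -5), -5)))) = Mul(Pow(Add(-16, Mul(15, -5)), -1), Add(3, Add(-16, Mul(15, -5)))) = Mul(Pow(Add(-16, -75), -1), Add(3, Add(-16, -75))) = Mul(Pow(-91, -1), Add(3, -91)) = Mul(Rational(-1, 91), -88) = Rational(88, 91) ≈ 0.96703)
Pow(Add(q, I), 2) = Pow(Add(Rational(88, 91), -90), 2) = Pow(Rational(-8102, 91), 2) = Rational(65642404, 8281)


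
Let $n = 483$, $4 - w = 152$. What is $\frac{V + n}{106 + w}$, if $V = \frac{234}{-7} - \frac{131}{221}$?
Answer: $- \frac{347285}{32487} \approx -10.69$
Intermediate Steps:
$w = -148$ ($w = 4 - 152 = -148$)
$V = - \frac{52631}{1547}$ ($V = 234 \left(- \frac{1}{7}\right) - \frac{131}{221} = - \frac{234}{7} - \frac{131}{221} = - \frac{52631}{1547} \approx -34.021$)
$\frac{V + n}{106 + w} = \frac{- \frac{52631}{1547} + 483}{106 - 148} = \frac{694570}{1547 \left(-42\right)} = \frac{694570}{1547} \left(- \frac{1}{42}\right) = - \frac{347285}{32487}$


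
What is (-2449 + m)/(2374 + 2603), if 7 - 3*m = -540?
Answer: -6800/14931 ≈ -0.45543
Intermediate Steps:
m = 547/3 (m = 7/3 - ⅓*(-540) = 7/3 + 180 = 547/3 ≈ 182.33)
(-2449 + m)/(2374 + 2603) = (-2449 + 547/3)/(2374 + 2603) = -6800/3/4977 = -6800/3*1/4977 = -6800/14931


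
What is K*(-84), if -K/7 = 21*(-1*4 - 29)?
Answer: -407484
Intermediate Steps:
K = 4851 (K = -147*(-1*4 - 29) = -147*(-4 - 29) = -147*(-33) = -7*(-693) = 4851)
K*(-84) = 4851*(-84) = -407484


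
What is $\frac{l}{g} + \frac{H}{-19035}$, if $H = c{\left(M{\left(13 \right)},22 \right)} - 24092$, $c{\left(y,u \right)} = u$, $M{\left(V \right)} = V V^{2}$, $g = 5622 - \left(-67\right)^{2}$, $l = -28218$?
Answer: $- \frac{101971664}{4313331} \approx -23.641$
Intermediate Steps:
$g = 1133$ ($g = 5622 - 4489 = 1133$)
$M{\left(V \right)} = V^{3}$
$H = -24070$ ($H = 22 - 24092 = -24070$)
$\frac{l}{g} + \frac{H}{-19035} = - \frac{28218}{1133} - \frac{24070}{-19035} = \left(-28218\right) \frac{1}{1133} - - \frac{4814}{3807} = - \frac{28218}{1133} + \frac{4814}{3807} = - \frac{101971664}{4313331}$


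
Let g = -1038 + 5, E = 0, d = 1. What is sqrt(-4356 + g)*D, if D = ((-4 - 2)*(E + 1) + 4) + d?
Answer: -I*sqrt(5389) ≈ -73.41*I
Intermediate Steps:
g = -1033
D = -1 (D = ((-4 - 2)*(0 + 1) + 4) + 1 = (-6*1 + 4) + 1 = (-6 + 4) + 1 = -2 + 1 = -1)
sqrt(-4356 + g)*D = sqrt(-4356 - 1033)*(-1) = sqrt(-5389)*(-1) = (I*sqrt(5389))*(-1) = -I*sqrt(5389)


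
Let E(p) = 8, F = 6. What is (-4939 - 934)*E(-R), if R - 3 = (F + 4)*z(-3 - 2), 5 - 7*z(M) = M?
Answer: -46984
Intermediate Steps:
z(M) = 5/7 - M/7
R = 121/7 (R = 3 + (6 + 4)*(5/7 - (-3 - 2)/7) = 3 + 10*(5/7 - 1/7*(-5)) = 3 + 10*(5/7 + 5/7) = 3 + 10*(10/7) = 3 + 100/7 = 121/7 ≈ 17.286)
(-4939 - 934)*E(-R) = (-4939 - 934)*8 = -5873*8 = -46984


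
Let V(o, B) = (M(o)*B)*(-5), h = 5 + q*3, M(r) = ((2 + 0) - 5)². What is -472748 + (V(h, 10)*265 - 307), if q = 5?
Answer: -592305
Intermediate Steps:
M(r) = 9 (M(r) = (2 - 5)² = (-3)² = 9)
h = 20 (h = 5 + 5*3 = 5 + 15 = 20)
V(o, B) = -45*B (V(o, B) = (9*B)*(-5) = -45*B)
-472748 + (V(h, 10)*265 - 307) = -472748 + (-45*10*265 - 307) = -472748 + (-450*265 - 307) = -472748 + (-119250 - 307) = -472748 - 119557 = -592305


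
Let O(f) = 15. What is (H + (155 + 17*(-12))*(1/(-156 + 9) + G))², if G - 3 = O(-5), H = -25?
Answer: 7398400/9 ≈ 8.2204e+5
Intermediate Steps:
G = 18 (G = 3 + 15 = 18)
(H + (155 + 17*(-12))*(1/(-156 + 9) + G))² = (-25 + (155 + 17*(-12))*(1/(-156 + 9) + 18))² = (-25 + (155 - 204)*(1/(-147) + 18))² = (-25 - 49*(-1/147 + 18))² = (-25 - 49*2645/147)² = (-25 - 2645/3)² = (-2720/3)² = 7398400/9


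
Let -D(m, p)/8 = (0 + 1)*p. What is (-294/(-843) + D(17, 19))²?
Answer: 1815952996/78961 ≈ 22998.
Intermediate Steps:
D(m, p) = -8*p (D(m, p) = -8*(0 + 1)*p = -8*p)
(-294/(-843) + D(17, 19))² = (-294/(-843) - 8*19)² = (-294*(-1/843) - 152)² = (98/281 - 152)² = (-42614/281)² = 1815952996/78961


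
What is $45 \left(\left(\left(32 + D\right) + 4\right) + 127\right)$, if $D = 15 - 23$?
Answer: $6975$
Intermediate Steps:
$D = -8$
$45 \left(\left(\left(32 + D\right) + 4\right) + 127\right) = 45 \left(\left(\left(32 - 8\right) + 4\right) + 127\right) = 45 \left(\left(24 + 4\right) + 127\right) = 45 \left(28 + 127\right) = 45 \cdot 155 = 6975$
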